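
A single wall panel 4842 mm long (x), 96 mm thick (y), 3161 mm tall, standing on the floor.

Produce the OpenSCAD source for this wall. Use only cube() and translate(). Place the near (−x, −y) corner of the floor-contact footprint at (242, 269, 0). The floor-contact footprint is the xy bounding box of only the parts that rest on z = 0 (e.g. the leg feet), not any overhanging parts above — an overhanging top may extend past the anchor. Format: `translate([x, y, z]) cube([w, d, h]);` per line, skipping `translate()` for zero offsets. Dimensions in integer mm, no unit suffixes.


translate([242, 269, 0]) cube([4842, 96, 3161]);


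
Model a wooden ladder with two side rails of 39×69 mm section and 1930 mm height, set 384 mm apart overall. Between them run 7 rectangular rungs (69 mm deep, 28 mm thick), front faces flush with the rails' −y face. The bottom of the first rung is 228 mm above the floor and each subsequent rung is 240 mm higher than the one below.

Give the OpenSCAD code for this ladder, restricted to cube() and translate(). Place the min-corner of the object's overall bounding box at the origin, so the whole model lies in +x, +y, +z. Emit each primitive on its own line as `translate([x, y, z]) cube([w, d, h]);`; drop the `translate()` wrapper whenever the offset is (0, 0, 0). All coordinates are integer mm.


cube([39, 69, 1930]);
translate([345, 0, 0]) cube([39, 69, 1930]);
translate([39, 0, 228]) cube([306, 69, 28]);
translate([39, 0, 468]) cube([306, 69, 28]);
translate([39, 0, 708]) cube([306, 69, 28]);
translate([39, 0, 948]) cube([306, 69, 28]);
translate([39, 0, 1188]) cube([306, 69, 28]);
translate([39, 0, 1428]) cube([306, 69, 28]);
translate([39, 0, 1668]) cube([306, 69, 28]);


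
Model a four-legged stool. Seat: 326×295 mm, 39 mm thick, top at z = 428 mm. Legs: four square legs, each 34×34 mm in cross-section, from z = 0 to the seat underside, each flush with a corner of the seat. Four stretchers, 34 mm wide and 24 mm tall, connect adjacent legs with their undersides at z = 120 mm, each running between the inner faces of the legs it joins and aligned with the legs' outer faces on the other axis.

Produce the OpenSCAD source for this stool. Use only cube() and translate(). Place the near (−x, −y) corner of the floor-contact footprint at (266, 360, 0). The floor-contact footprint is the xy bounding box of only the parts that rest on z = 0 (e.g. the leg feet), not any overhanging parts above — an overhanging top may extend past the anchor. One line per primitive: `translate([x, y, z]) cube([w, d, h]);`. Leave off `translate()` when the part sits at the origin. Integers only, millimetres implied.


// leg_h = 428 - 39 = 389
// stretcher span = 326 - 2*34 = 258
translate([266, 360, 389]) cube([326, 295, 39]);
translate([266, 360, 0]) cube([34, 34, 389]);
translate([558, 360, 0]) cube([34, 34, 389]);
translate([266, 621, 0]) cube([34, 34, 389]);
translate([558, 621, 0]) cube([34, 34, 389]);
translate([300, 360, 120]) cube([258, 34, 24]);
translate([300, 621, 120]) cube([258, 34, 24]);
translate([266, 394, 120]) cube([34, 227, 24]);
translate([558, 394, 120]) cube([34, 227, 24]);


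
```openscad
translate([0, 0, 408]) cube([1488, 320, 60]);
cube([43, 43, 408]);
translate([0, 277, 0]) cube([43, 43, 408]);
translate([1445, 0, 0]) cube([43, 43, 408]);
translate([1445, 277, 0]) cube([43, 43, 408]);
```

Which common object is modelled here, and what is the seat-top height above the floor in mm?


A bench. The seat-top height is 468 mm.

A long slab on four corner posts — a bench. The slab sits at z = 408 with thickness 60, so the top is 408 + 60 = 468 mm.


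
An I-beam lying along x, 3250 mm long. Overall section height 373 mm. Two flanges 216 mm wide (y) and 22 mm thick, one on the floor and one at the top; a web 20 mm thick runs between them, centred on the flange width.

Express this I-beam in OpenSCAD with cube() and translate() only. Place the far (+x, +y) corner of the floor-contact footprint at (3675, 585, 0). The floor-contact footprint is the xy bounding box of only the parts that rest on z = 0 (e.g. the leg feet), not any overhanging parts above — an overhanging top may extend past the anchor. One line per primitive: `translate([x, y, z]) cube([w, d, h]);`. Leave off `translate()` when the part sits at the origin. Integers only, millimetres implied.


translate([425, 369, 0]) cube([3250, 216, 22]);
translate([425, 467, 22]) cube([3250, 20, 329]);
translate([425, 369, 351]) cube([3250, 216, 22]);


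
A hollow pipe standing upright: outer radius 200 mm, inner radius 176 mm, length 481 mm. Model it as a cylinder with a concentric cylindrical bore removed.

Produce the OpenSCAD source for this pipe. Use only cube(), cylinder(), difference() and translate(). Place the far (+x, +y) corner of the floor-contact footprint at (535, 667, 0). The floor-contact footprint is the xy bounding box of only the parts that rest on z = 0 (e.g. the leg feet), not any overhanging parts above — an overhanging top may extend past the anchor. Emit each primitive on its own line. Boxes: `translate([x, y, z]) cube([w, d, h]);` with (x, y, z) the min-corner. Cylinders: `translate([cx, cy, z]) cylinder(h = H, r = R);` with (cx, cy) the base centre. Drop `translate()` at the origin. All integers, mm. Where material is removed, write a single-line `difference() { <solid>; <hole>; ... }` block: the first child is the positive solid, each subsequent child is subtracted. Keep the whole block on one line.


difference() { translate([335, 467, 0]) cylinder(h = 481, r = 200); translate([335, 467, 0]) cylinder(h = 481, r = 176); }


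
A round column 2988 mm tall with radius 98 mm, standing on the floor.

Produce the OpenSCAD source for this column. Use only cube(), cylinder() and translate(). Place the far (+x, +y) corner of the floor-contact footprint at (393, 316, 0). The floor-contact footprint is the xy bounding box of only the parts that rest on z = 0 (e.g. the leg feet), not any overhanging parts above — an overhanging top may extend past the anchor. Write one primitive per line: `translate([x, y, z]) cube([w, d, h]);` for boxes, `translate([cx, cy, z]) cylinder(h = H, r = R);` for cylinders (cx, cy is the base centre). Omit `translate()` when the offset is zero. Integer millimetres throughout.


translate([295, 218, 0]) cylinder(h = 2988, r = 98);


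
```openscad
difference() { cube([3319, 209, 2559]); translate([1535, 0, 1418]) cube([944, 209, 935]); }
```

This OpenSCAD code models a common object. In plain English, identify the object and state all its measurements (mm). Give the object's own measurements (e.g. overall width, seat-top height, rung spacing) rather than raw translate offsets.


A wall 3319 mm long (x), 209 mm thick (y), 2559 mm tall, with a rectangular window opening cut through it. The opening is 944 mm wide and 935 mm tall; its sill is at z = 1418 mm and its near (−x) edge is 1535 mm from the wall's −x end. The opening passes through the full wall thickness.


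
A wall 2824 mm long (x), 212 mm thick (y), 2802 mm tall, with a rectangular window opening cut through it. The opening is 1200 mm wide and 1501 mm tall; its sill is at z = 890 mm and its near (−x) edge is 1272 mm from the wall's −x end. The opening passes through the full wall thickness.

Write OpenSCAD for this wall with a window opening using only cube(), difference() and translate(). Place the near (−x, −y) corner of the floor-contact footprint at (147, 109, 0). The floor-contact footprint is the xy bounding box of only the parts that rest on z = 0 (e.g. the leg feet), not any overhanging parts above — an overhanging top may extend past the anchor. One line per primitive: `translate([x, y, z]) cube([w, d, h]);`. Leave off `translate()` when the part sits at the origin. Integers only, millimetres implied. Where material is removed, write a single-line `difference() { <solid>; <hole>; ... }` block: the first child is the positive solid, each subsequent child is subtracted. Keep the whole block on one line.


difference() { translate([147, 109, 0]) cube([2824, 212, 2802]); translate([1419, 109, 890]) cube([1200, 212, 1501]); }


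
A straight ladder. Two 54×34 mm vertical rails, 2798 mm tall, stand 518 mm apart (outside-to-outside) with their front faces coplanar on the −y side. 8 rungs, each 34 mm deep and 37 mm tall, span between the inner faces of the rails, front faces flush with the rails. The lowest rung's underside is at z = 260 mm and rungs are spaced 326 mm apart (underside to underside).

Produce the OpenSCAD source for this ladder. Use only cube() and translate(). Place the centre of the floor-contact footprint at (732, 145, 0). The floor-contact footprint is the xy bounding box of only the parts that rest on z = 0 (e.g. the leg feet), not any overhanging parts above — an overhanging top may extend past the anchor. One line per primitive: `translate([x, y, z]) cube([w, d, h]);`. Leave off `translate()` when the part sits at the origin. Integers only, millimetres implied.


translate([473, 128, 0]) cube([54, 34, 2798]);
translate([937, 128, 0]) cube([54, 34, 2798]);
translate([527, 128, 260]) cube([410, 34, 37]);
translate([527, 128, 586]) cube([410, 34, 37]);
translate([527, 128, 912]) cube([410, 34, 37]);
translate([527, 128, 1238]) cube([410, 34, 37]);
translate([527, 128, 1564]) cube([410, 34, 37]);
translate([527, 128, 1890]) cube([410, 34, 37]);
translate([527, 128, 2216]) cube([410, 34, 37]);
translate([527, 128, 2542]) cube([410, 34, 37]);


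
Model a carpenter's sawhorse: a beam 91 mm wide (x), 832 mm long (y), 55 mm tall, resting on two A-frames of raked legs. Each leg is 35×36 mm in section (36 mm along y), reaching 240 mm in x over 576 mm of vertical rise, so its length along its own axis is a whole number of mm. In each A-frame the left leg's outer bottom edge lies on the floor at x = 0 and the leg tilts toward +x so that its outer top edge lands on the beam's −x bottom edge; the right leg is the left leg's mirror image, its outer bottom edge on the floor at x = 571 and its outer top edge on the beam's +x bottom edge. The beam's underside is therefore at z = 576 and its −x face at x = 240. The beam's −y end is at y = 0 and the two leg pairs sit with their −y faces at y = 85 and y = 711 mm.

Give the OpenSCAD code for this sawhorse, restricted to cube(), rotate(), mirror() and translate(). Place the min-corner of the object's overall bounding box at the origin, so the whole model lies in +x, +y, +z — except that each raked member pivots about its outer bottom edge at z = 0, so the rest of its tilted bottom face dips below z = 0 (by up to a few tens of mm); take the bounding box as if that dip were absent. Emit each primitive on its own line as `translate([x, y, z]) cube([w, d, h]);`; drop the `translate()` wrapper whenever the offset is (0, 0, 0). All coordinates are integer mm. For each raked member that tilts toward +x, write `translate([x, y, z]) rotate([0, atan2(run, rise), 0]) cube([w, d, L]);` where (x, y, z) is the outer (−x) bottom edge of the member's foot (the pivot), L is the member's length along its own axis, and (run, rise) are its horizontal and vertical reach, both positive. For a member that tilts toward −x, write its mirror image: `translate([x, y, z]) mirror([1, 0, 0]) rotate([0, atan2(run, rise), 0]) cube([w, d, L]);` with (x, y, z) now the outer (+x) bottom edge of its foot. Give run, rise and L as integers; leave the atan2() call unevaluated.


// leg length = √(240² + 576²) = 624
// right-leg outer foot x = 2·240 + 91 = 571
// beam min-corner = (240, 0, 576)
translate([240, 0, 576]) cube([91, 832, 55]);
translate([0, 85, 0]) rotate([0, atan2(240, 576), 0]) cube([35, 36, 624]);
translate([571, 85, 0]) mirror([1, 0, 0]) rotate([0, atan2(240, 576), 0]) cube([35, 36, 624]);
translate([0, 711, 0]) rotate([0, atan2(240, 576), 0]) cube([35, 36, 624]);
translate([571, 711, 0]) mirror([1, 0, 0]) rotate([0, atan2(240, 576), 0]) cube([35, 36, 624]);


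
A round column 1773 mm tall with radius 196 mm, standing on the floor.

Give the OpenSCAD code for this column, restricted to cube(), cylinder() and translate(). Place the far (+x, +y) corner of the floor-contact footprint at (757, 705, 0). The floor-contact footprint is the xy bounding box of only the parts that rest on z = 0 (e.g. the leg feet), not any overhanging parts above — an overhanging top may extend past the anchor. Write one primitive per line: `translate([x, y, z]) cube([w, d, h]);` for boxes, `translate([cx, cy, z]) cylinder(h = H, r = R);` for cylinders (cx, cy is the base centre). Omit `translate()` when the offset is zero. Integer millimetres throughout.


translate([561, 509, 0]) cylinder(h = 1773, r = 196);


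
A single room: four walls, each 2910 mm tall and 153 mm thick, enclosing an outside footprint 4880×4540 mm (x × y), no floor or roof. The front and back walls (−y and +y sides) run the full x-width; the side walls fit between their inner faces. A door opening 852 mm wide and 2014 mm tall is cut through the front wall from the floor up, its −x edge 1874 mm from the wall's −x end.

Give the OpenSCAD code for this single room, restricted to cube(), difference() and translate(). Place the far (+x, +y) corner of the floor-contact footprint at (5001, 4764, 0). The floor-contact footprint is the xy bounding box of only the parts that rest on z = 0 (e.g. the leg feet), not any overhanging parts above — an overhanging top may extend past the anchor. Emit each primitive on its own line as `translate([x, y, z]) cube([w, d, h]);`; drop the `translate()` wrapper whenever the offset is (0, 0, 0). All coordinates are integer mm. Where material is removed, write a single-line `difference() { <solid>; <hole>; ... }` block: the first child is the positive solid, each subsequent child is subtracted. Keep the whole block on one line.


difference() { translate([121, 224, 0]) cube([4880, 153, 2910]); translate([1995, 224, 0]) cube([852, 153, 2014]); }
translate([121, 4611, 0]) cube([4880, 153, 2910]);
translate([121, 377, 0]) cube([153, 4234, 2910]);
translate([4848, 377, 0]) cube([153, 4234, 2910]);


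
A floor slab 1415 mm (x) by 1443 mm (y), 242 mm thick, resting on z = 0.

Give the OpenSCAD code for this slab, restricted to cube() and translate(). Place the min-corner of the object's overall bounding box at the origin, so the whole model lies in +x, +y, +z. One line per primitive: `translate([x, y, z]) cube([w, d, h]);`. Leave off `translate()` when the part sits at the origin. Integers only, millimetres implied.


cube([1415, 1443, 242]);


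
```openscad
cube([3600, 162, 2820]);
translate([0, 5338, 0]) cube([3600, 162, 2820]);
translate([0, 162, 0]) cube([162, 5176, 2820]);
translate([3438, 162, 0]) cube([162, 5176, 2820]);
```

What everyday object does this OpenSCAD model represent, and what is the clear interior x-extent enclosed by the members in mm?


A house (or room) frame. The interior width is 3276 mm.

Four 2820 mm walls enclosing a rectangle with no floor or roof — a room or house frame. Outside width is 3600 mm and wall thickness is 162 mm, so the interior width is 3600 − 2 × 162 = 3276 mm.


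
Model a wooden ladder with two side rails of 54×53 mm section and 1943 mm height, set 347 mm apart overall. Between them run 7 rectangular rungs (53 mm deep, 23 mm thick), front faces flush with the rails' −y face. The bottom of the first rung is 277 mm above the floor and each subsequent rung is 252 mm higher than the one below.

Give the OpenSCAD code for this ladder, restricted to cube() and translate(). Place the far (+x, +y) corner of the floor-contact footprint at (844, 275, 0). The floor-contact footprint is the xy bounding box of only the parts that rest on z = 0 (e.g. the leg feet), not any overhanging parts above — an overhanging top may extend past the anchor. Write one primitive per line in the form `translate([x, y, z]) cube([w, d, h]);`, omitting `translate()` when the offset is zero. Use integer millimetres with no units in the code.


translate([497, 222, 0]) cube([54, 53, 1943]);
translate([790, 222, 0]) cube([54, 53, 1943]);
translate([551, 222, 277]) cube([239, 53, 23]);
translate([551, 222, 529]) cube([239, 53, 23]);
translate([551, 222, 781]) cube([239, 53, 23]);
translate([551, 222, 1033]) cube([239, 53, 23]);
translate([551, 222, 1285]) cube([239, 53, 23]);
translate([551, 222, 1537]) cube([239, 53, 23]);
translate([551, 222, 1789]) cube([239, 53, 23]);


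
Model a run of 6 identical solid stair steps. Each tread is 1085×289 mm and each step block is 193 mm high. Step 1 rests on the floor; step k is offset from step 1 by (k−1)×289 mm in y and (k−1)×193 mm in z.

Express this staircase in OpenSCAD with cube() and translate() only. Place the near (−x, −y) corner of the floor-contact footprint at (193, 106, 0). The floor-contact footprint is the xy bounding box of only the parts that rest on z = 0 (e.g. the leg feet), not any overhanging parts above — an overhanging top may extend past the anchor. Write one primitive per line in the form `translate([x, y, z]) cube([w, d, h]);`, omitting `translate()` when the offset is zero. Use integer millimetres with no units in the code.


translate([193, 106, 0]) cube([1085, 289, 193]);
translate([193, 395, 193]) cube([1085, 289, 193]);
translate([193, 684, 386]) cube([1085, 289, 193]);
translate([193, 973, 579]) cube([1085, 289, 193]);
translate([193, 1262, 772]) cube([1085, 289, 193]);
translate([193, 1551, 965]) cube([1085, 289, 193]);


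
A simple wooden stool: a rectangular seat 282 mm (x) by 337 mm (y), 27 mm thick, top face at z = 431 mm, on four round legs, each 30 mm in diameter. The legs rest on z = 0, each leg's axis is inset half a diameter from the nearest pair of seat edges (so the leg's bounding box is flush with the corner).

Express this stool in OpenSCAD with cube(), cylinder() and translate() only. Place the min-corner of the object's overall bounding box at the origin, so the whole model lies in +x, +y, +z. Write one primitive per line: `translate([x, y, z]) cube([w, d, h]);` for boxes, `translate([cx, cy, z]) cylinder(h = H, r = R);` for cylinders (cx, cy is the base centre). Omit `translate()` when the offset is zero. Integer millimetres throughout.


// leg_h = 431 - 27 = 404
translate([0, 0, 404]) cube([282, 337, 27]);
translate([15, 15, 0]) cylinder(h = 404, r = 15);
translate([267, 15, 0]) cylinder(h = 404, r = 15);
translate([15, 322, 0]) cylinder(h = 404, r = 15);
translate([267, 322, 0]) cylinder(h = 404, r = 15);


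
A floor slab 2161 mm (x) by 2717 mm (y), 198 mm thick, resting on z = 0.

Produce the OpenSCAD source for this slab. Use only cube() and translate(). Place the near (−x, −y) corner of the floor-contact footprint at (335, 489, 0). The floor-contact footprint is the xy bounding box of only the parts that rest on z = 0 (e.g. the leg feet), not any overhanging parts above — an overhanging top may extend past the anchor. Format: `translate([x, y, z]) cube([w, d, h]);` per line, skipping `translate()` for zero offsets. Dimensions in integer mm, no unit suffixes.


translate([335, 489, 0]) cube([2161, 2717, 198]);


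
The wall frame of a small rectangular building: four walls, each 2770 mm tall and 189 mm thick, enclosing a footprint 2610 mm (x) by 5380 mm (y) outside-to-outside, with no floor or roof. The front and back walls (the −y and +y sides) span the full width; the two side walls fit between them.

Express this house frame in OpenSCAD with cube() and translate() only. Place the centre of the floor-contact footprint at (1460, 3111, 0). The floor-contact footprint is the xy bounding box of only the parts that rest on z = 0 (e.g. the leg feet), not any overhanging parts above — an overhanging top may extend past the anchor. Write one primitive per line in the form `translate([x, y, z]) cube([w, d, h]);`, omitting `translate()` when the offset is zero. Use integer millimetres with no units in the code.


translate([155, 421, 0]) cube([2610, 189, 2770]);
translate([155, 5612, 0]) cube([2610, 189, 2770]);
translate([155, 610, 0]) cube([189, 5002, 2770]);
translate([2576, 610, 0]) cube([189, 5002, 2770]);


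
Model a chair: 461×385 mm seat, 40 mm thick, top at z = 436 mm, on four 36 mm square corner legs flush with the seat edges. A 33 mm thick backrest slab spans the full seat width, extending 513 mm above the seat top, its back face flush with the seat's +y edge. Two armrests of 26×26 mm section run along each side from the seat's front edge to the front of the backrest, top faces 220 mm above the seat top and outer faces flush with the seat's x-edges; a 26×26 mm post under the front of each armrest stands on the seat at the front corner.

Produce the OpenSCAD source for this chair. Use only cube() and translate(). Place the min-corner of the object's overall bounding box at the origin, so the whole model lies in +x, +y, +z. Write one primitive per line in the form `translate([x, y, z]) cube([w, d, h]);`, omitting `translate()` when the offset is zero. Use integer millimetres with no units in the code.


// leg_h = 436 - 40 = 396
// arm post h = 220 - 26 = 194
translate([0, 0, 396]) cube([461, 385, 40]);
cube([36, 36, 396]);
translate([425, 0, 0]) cube([36, 36, 396]);
translate([0, 349, 0]) cube([36, 36, 396]);
translate([425, 349, 0]) cube([36, 36, 396]);
translate([0, 352, 436]) cube([461, 33, 513]);
translate([0, 0, 630]) cube([26, 352, 26]);
translate([435, 0, 630]) cube([26, 352, 26]);
translate([0, 0, 436]) cube([26, 26, 194]);
translate([435, 0, 436]) cube([26, 26, 194]);


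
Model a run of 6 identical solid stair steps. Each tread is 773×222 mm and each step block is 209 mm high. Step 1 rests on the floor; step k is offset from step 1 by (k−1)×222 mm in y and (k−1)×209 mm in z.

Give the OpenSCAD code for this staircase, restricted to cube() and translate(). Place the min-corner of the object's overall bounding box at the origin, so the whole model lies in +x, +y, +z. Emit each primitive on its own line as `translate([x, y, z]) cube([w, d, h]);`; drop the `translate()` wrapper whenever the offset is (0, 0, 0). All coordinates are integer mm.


cube([773, 222, 209]);
translate([0, 222, 209]) cube([773, 222, 209]);
translate([0, 444, 418]) cube([773, 222, 209]);
translate([0, 666, 627]) cube([773, 222, 209]);
translate([0, 888, 836]) cube([773, 222, 209]);
translate([0, 1110, 1045]) cube([773, 222, 209]);


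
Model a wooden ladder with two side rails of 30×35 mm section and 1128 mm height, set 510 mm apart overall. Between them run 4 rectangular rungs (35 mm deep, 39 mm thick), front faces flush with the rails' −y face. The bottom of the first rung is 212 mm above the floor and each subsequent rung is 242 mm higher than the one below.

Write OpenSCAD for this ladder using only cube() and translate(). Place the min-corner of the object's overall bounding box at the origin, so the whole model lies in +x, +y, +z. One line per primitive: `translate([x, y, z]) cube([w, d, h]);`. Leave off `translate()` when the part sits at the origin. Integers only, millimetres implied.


// rung span = 510 - 2*30 = 450
// rung[k] z = 212 + k*242
cube([30, 35, 1128]);
translate([480, 0, 0]) cube([30, 35, 1128]);
translate([30, 0, 212]) cube([450, 35, 39]);
translate([30, 0, 454]) cube([450, 35, 39]);
translate([30, 0, 696]) cube([450, 35, 39]);
translate([30, 0, 938]) cube([450, 35, 39]);


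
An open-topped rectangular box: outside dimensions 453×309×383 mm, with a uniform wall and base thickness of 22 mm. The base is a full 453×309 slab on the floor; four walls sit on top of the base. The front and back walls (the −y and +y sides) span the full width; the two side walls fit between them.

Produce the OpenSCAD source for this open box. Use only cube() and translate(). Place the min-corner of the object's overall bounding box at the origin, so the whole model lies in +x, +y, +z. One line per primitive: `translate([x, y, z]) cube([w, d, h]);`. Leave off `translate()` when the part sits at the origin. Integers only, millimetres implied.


cube([453, 309, 22]);
translate([0, 0, 22]) cube([453, 22, 361]);
translate([0, 287, 22]) cube([453, 22, 361]);
translate([0, 22, 22]) cube([22, 265, 361]);
translate([431, 22, 22]) cube([22, 265, 361]);


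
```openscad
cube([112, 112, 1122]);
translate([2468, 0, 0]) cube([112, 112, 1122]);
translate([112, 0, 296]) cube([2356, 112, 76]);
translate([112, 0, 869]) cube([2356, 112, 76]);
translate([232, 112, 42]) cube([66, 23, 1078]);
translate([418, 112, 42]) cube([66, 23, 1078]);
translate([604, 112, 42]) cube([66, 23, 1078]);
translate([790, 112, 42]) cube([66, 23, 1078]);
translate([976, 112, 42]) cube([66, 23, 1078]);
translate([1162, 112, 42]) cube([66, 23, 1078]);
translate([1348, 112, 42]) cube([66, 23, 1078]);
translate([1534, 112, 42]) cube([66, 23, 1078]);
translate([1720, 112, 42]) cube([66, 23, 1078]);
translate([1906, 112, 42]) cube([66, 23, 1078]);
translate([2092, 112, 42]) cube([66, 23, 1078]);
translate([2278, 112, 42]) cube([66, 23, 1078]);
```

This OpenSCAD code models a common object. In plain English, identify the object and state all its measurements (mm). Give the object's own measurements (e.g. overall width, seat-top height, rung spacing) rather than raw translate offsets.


A fence section. Two 112×112 mm posts, 1122 mm tall, stand on the floor with a clear span of 2356 mm between their inner faces. Two horizontal rails of 112×76 mm section span the gap between the posts with their undersides at z = 296 mm and z = 869 mm, flush with the posts' −y face. 12 pickets, each 66 mm wide, 23 mm thick and 1078 mm tall, are fixed to the +y face of the rails with their bottoms at z = 42 mm, spaced across the span with a 120 mm gap after the −x post and between neighbouring pickets, with 124 mm left before the +x post.


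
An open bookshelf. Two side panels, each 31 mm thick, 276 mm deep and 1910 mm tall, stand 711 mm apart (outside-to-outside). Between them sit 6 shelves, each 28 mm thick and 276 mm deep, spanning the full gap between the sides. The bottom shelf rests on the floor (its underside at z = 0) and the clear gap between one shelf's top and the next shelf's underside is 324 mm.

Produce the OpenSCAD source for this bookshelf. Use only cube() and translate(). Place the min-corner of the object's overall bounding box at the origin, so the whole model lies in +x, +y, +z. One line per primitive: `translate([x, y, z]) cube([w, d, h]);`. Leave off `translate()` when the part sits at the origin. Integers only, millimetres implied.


cube([31, 276, 1910]);
translate([680, 0, 0]) cube([31, 276, 1910]);
translate([31, 0, 0]) cube([649, 276, 28]);
translate([31, 0, 352]) cube([649, 276, 28]);
translate([31, 0, 704]) cube([649, 276, 28]);
translate([31, 0, 1056]) cube([649, 276, 28]);
translate([31, 0, 1408]) cube([649, 276, 28]);
translate([31, 0, 1760]) cube([649, 276, 28]);


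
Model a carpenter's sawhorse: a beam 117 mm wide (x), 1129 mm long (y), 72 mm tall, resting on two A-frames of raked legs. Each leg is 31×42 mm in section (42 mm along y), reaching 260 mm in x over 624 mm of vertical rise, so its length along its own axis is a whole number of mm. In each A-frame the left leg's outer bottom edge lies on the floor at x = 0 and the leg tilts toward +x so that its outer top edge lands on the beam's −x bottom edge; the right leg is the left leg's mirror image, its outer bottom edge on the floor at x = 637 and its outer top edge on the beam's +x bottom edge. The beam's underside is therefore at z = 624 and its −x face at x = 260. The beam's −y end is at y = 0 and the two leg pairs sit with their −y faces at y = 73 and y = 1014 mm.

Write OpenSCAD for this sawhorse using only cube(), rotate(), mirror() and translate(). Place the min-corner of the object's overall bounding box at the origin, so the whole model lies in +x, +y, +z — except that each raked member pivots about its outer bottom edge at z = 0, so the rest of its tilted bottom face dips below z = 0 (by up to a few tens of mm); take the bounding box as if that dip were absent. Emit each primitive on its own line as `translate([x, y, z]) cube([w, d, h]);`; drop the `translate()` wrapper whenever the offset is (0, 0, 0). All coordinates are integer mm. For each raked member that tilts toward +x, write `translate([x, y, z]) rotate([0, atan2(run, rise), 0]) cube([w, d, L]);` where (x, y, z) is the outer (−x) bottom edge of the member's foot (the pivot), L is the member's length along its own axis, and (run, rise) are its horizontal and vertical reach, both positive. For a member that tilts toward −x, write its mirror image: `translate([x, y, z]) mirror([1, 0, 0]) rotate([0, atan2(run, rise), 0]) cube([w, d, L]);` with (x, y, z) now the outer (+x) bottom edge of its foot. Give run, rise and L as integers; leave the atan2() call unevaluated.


translate([260, 0, 624]) cube([117, 1129, 72]);
translate([0, 73, 0]) rotate([0, atan2(260, 624), 0]) cube([31, 42, 676]);
translate([637, 73, 0]) mirror([1, 0, 0]) rotate([0, atan2(260, 624), 0]) cube([31, 42, 676]);
translate([0, 1014, 0]) rotate([0, atan2(260, 624), 0]) cube([31, 42, 676]);
translate([637, 1014, 0]) mirror([1, 0, 0]) rotate([0, atan2(260, 624), 0]) cube([31, 42, 676]);


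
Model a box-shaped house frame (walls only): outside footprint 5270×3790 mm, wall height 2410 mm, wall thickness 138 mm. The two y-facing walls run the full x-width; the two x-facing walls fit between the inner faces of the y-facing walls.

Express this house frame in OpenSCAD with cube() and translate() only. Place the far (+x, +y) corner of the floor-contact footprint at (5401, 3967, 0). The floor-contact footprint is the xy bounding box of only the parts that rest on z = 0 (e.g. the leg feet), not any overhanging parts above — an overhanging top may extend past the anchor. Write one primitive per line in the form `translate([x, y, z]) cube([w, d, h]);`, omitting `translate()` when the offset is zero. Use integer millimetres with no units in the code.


translate([131, 177, 0]) cube([5270, 138, 2410]);
translate([131, 3829, 0]) cube([5270, 138, 2410]);
translate([131, 315, 0]) cube([138, 3514, 2410]);
translate([5263, 315, 0]) cube([138, 3514, 2410]);


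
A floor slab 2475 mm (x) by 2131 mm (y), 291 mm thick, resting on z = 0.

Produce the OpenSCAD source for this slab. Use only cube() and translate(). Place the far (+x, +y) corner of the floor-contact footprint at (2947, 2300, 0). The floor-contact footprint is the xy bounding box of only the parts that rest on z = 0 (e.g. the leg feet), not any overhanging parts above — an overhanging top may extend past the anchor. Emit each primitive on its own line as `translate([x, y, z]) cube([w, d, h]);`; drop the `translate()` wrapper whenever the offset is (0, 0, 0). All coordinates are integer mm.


translate([472, 169, 0]) cube([2475, 2131, 291]);


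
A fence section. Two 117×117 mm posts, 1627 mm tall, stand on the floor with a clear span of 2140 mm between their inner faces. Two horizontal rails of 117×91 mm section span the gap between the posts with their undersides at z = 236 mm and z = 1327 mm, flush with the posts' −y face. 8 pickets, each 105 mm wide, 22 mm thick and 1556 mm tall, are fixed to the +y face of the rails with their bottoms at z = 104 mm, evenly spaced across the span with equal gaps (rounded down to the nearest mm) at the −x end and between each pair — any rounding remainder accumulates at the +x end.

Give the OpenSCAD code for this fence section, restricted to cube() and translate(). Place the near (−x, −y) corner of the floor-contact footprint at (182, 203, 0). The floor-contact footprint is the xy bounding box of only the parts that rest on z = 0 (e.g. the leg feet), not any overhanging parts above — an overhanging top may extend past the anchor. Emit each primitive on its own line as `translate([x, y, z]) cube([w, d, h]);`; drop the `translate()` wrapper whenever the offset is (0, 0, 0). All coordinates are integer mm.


translate([182, 203, 0]) cube([117, 117, 1627]);
translate([2439, 203, 0]) cube([117, 117, 1627]);
translate([299, 203, 236]) cube([2140, 117, 91]);
translate([299, 203, 1327]) cube([2140, 117, 91]);
translate([443, 320, 104]) cube([105, 22, 1556]);
translate([692, 320, 104]) cube([105, 22, 1556]);
translate([941, 320, 104]) cube([105, 22, 1556]);
translate([1190, 320, 104]) cube([105, 22, 1556]);
translate([1439, 320, 104]) cube([105, 22, 1556]);
translate([1688, 320, 104]) cube([105, 22, 1556]);
translate([1937, 320, 104]) cube([105, 22, 1556]);
translate([2186, 320, 104]) cube([105, 22, 1556]);


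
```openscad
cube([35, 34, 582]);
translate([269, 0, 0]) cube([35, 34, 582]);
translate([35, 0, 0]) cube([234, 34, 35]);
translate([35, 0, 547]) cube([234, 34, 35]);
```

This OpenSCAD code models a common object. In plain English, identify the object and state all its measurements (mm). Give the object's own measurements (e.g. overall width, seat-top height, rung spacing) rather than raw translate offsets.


A rectangular picture frame lying in the x–z plane (depth along y). The opening is 234 mm wide (x) by 512 mm tall (z), surrounded by a border 35 mm wide on all four sides. The frame is 34 mm deep and is made of two full-height vertical stiles with two horizontal rails fitted between them.


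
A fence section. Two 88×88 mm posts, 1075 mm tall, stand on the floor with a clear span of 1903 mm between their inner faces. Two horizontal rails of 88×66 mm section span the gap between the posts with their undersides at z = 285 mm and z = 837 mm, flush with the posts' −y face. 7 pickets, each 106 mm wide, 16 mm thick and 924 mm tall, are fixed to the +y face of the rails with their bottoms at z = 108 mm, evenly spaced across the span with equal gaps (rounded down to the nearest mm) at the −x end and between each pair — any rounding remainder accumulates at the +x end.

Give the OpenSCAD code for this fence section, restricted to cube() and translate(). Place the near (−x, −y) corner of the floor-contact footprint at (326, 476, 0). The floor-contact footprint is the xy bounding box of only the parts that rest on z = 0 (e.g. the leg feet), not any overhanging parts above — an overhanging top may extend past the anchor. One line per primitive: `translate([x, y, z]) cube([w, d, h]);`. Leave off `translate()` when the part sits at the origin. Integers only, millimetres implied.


translate([326, 476, 0]) cube([88, 88, 1075]);
translate([2317, 476, 0]) cube([88, 88, 1075]);
translate([414, 476, 285]) cube([1903, 88, 66]);
translate([414, 476, 837]) cube([1903, 88, 66]);
translate([559, 564, 108]) cube([106, 16, 924]);
translate([810, 564, 108]) cube([106, 16, 924]);
translate([1061, 564, 108]) cube([106, 16, 924]);
translate([1312, 564, 108]) cube([106, 16, 924]);
translate([1563, 564, 108]) cube([106, 16, 924]);
translate([1814, 564, 108]) cube([106, 16, 924]);
translate([2065, 564, 108]) cube([106, 16, 924]);


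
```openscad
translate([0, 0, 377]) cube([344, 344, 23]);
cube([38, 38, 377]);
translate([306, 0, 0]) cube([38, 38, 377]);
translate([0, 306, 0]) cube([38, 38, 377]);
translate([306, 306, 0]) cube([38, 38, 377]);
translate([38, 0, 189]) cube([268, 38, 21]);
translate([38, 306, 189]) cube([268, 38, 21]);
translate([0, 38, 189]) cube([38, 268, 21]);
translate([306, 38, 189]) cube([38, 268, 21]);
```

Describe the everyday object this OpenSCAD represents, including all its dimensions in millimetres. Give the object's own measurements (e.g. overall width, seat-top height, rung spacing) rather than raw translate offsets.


A simple wooden stool: a rectangular seat 344 mm (x) by 344 mm (y), 23 mm thick, top face at z = 400 mm, on four square legs, each 38×38 mm in cross-section. The legs rest on z = 0, each flush with a corner of the seat. Four stretchers, 38 mm wide and 21 mm tall, connect adjacent legs with their undersides at z = 189 mm, each running between the inner faces of the legs it joins and aligned with the legs' outer faces on the other axis.


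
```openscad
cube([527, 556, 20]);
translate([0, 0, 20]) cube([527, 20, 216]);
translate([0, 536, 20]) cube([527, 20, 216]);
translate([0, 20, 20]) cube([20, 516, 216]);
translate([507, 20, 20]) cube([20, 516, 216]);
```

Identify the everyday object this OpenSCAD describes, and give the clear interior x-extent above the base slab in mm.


An open box. The internal width is 487 mm.

A 527×556 base slab with four walls standing on it — an open box. The base is 527 mm wide and the walls are 20 mm thick, so the internal width is 527 − 2 × 20 = 487 mm.


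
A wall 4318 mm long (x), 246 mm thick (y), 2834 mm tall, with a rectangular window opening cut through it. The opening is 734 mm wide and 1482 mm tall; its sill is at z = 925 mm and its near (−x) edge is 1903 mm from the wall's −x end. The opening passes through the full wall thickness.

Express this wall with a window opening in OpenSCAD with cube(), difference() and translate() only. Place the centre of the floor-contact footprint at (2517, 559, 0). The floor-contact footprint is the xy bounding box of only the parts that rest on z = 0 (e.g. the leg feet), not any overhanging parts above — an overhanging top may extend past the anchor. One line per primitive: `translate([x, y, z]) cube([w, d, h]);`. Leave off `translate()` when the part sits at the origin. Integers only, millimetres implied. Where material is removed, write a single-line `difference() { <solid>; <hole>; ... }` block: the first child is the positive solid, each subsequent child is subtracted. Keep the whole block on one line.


difference() { translate([358, 436, 0]) cube([4318, 246, 2834]); translate([2261, 436, 925]) cube([734, 246, 1482]); }


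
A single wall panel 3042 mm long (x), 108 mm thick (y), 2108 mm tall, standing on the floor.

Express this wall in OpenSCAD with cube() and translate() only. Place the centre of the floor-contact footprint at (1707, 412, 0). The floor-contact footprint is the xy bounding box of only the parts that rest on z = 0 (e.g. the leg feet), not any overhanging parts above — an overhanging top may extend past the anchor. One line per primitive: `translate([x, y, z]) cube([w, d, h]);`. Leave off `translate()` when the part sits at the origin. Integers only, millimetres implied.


translate([186, 358, 0]) cube([3042, 108, 2108]);


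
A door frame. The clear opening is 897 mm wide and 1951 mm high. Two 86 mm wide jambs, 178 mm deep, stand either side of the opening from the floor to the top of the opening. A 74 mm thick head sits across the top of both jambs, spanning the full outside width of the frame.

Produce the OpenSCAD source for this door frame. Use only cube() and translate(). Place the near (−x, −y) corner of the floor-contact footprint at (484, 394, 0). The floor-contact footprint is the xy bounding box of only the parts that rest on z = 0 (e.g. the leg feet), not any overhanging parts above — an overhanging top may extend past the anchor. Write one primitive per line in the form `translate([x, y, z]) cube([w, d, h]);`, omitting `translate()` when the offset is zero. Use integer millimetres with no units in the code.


translate([484, 394, 0]) cube([86, 178, 1951]);
translate([1467, 394, 0]) cube([86, 178, 1951]);
translate([484, 394, 1951]) cube([1069, 178, 74]);


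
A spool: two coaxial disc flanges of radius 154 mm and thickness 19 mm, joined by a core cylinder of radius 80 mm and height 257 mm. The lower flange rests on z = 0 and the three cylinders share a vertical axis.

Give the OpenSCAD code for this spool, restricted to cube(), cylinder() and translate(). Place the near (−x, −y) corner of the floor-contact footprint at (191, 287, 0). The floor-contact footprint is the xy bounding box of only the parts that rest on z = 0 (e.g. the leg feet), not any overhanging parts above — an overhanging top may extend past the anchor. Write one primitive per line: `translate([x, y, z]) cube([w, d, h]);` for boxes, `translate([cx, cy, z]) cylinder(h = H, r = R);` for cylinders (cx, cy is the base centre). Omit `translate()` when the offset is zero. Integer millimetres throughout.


translate([345, 441, 0]) cylinder(h = 19, r = 154);
translate([345, 441, 19]) cylinder(h = 257, r = 80);
translate([345, 441, 276]) cylinder(h = 19, r = 154);
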